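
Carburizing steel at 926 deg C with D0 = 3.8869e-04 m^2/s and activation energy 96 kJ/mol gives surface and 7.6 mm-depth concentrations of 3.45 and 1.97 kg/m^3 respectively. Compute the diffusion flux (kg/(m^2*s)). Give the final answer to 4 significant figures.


Step 1: D = D0 * exp(-Qd/(R*T))
T = 926 + 273.15 = 1199.15 K
D = 3.8869e-04 * exp(-96e3 / (8.314 * 1199.15)) = 2.55693e-08 m^2/s
Step 2: J = D * (C1 - C2) / dx
J = 2.55693e-08 * (3.45 - 1.97) / 7.6e-03
J = 4.979e-06 kg/(m^2*s)


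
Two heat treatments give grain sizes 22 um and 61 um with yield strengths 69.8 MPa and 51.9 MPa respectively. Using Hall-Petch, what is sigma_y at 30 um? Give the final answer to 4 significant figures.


sigma_y = sigma0 + k / sqrt(d)
1/sqrt(d1) = 1/sqrt(2.2e-05) = 213.201;  1/sqrt(d2) = 128.037
k = (sigma1 - sigma2) / (1/sqrt(d1) - 1/sqrt(d2)) = (69.8 - 51.9) / (213.201 - 128.037) = 0.210183 MPa*m^0.5
sigma0 = sigma1 - k/sqrt(d1) = 69.8 - 0.210183*213.201 = 24.9888 MPa
sigma_y(d3) = 24.9888 + 0.210183 / sqrt(3e-05) = 63.36 MPa


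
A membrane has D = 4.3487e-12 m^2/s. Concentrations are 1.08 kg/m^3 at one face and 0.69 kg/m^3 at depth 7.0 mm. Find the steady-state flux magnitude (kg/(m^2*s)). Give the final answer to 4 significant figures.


J = -D * (dC/dx) = D * (C1 - C2) / dx
J = 4.3487e-12 * (1.08 - 0.69) / 7e-03
J = 2.423e-10 kg/(m^2*s)


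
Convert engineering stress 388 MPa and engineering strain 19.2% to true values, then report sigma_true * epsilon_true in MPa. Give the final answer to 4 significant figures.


sigma_true = sigma_eng * (1 + epsilon_eng)
sigma_true = 388 * (1 + 0.192) = 462.496 MPa
epsilon_true = ln(1 + epsilon_eng)
epsilon_true = ln(1 + 0.192) = 0.175633
sigma_true * epsilon_true = 462.496 * 0.175633 = 81.23 MPa


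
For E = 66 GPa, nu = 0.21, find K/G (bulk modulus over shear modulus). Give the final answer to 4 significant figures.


G = E / (2*(1+nu))
G = 66 / (2*(1+0.21)) = 27.2727 GPa
K = E / (3*(1-2*nu))
K = 66 / (3*(1-2*0.21)) = 37.931 GPa
K/G = 37.931 / 27.2727 = 1.391


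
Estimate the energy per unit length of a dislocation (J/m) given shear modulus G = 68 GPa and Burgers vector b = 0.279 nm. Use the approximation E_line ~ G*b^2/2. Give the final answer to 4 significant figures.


E = G*b^2/2
b = 0.279 nm = 2.79e-10 m
G = 68 GPa = 6.8e+10 Pa
E = 0.5 * 6.8e+10 * (2.79e-10)^2
E = 2.647e-09 J/m


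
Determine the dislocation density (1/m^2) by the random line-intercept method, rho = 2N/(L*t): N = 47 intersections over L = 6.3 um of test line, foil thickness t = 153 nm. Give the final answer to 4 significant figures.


rho = 2N / (L * t)
L = 6.3 um = 6.3e-06 m, t = 153 nm = 1.53e-07 m
rho = 2 * 47 / (6.3e-06 * 1.53e-07)
rho = 9.752e+13 1/m^2


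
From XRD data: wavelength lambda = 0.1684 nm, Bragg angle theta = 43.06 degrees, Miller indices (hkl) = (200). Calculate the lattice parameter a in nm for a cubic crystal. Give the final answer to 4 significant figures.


d = lambda / (2*sin(theta))
d = 0.1684 / (2*sin(43.06 deg))
d = 0.123322 nm
a = d * sqrt(h^2+k^2+l^2) = 0.123322 * sqrt(4)
a = 0.2466 nm


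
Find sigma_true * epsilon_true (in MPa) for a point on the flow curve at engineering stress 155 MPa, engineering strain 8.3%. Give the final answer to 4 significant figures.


sigma_true = sigma_eng * (1 + epsilon_eng)
sigma_true = 155 * (1 + 0.083) = 167.865 MPa
epsilon_true = ln(1 + epsilon_eng)
epsilon_true = ln(1 + 0.083) = 0.079735
sigma_true * epsilon_true = 167.865 * 0.079735 = 13.38 MPa


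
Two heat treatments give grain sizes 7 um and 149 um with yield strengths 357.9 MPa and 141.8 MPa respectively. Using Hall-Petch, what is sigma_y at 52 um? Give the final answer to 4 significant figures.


sigma_y = sigma0 + k / sqrt(d)
1/sqrt(d1) = 1/sqrt(7e-06) = 377.964;  1/sqrt(d2) = 81.9232
k = (sigma1 - sigma2) / (1/sqrt(d1) - 1/sqrt(d2)) = (357.9 - 141.8) / (377.964 - 81.9232) = 0.729966 MPa*m^0.5
sigma0 = sigma1 - k/sqrt(d1) = 357.9 - 0.729966*377.964 = 81.9989 MPa
sigma_y(d3) = 81.9989 + 0.729966 / sqrt(5.2e-05) = 183.2 MPa


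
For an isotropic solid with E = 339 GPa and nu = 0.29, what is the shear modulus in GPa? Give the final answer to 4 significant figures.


G = E / (2*(1+nu))
G = 339 / (2*(1+0.29))
G = 131.4 GPa


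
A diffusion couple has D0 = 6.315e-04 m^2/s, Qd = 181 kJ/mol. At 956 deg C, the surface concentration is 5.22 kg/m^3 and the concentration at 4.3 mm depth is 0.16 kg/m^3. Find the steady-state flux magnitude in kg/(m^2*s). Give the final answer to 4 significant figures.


Step 1: D = D0 * exp(-Qd/(R*T))
T = 956 + 273.15 = 1229.15 K
D = 6.315e-04 * exp(-181e3 / (8.314 * 1229.15)) = 1.28298e-11 m^2/s
Step 2: J = D * (C1 - C2) / dx
J = 1.28298e-11 * (5.22 - 0.16) / 4.3e-03
J = 1.51e-08 kg/(m^2*s)


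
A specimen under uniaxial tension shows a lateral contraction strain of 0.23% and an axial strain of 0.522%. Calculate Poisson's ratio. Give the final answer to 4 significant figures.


nu = -epsilon_lat / epsilon_axial
Lateral strain is contraction (negative), so using magnitudes:
nu = 0.23 / 0.522
nu = 0.4406


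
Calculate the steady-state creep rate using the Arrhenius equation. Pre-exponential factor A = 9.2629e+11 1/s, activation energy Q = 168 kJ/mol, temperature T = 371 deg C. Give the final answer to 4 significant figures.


rate = A * exp(-Q / (R*T))
T = 371 + 273.15 = 644.15 K
rate = 9.2629e+11 * exp(-168e3 / (8.314 * 644.15))
rate = 0.02203 1/s


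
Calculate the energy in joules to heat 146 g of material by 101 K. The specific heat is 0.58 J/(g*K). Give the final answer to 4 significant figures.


Q = m * cp * dT
Q = 146 * 0.58 * 101
Q = 8553 J


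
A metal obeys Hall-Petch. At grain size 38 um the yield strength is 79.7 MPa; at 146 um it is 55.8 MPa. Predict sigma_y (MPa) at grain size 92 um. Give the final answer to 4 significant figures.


sigma_y = sigma0 + k / sqrt(d)
1/sqrt(d1) = 1/sqrt(3.8e-05) = 162.221;  1/sqrt(d2) = 82.7606
k = (sigma1 - sigma2) / (1/sqrt(d1) - 1/sqrt(d2)) = (79.7 - 55.8) / (162.221 - 82.7606) = 0.300777 MPa*m^0.5
sigma0 = sigma1 - k/sqrt(d1) = 79.7 - 0.300777*162.221 = 30.9075 MPa
sigma_y(d3) = 30.9075 + 0.300777 / sqrt(9.2e-05) = 62.27 MPa


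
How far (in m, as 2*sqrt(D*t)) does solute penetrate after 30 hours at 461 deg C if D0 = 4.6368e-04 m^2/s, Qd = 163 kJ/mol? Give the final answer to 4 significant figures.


Step 1: D = D0 * exp(-Qd/(R*T))
T = 734.15 K
D = 4.6368e-04 * exp(-163e3 / (8.314 * 734.15)) = 1.17052e-15 m^2/s
Step 2: L = 2*sqrt(D*t)
t = 30 h = 108000 s
L = 2*sqrt(1.17052e-15 * 108000) = 2.249e-05 m


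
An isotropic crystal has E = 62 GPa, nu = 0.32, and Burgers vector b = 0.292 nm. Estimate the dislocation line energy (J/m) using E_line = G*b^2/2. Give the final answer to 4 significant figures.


Step 1: G = E / (2*(1+nu))
G = 62 / (2*(1+0.32)) = 23.4848 GPa = 2.34848e+10 Pa
Step 2: E_line = G*b^2/2
b = 0.292 nm = 2.92e-10 m
E_line = 0.5 * 2.34848e+10 * (2.92e-10)^2 = 1.001e-09 J/m


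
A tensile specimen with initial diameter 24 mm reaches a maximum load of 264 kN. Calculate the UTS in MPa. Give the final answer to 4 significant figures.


A0 = pi*(d/2)^2 = pi*(24/2)^2 = 452.389 mm^2
UTS = F_max / A0 = 264*1000 / 452.389
UTS = 583.6 MPa


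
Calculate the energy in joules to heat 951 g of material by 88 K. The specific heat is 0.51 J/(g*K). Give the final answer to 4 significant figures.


Q = m * cp * dT
Q = 951 * 0.51 * 88
Q = 42680 J


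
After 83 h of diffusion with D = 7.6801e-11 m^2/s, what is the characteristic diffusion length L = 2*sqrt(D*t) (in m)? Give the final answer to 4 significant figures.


t = 83 hr = 298800 s
Diffusion length = 2*sqrt(D*t)
= 2*sqrt(7.6801e-11 * 298800)
= 9.581e-03 m


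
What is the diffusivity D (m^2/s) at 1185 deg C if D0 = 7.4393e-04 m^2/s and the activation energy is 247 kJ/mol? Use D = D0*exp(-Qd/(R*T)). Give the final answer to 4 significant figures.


D = D0 * exp(-Qd / (R*T))
T = 1458.15 K
D = 7.4393e-04 * exp(-247e3 / (8.314 * 1458.15))
D = 1.054e-12 m^2/s


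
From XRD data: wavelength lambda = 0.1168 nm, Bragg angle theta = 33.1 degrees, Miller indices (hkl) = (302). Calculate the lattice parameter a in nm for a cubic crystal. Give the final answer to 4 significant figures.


d = lambda / (2*sin(theta))
d = 0.1168 / (2*sin(33.1 deg))
d = 0.10694 nm
a = d * sqrt(h^2+k^2+l^2) = 0.10694 * sqrt(13)
a = 0.3856 nm


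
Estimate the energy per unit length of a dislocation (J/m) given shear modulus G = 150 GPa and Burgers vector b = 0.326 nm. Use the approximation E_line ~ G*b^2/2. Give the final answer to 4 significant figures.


E = G*b^2/2
b = 0.326 nm = 3.26e-10 m
G = 150 GPa = 1.5e+11 Pa
E = 0.5 * 1.5e+11 * (3.26e-10)^2
E = 7.971e-09 J/m


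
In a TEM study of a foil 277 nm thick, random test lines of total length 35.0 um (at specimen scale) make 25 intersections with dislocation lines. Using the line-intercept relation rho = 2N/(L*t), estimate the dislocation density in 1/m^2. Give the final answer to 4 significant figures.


rho = 2N / (L * t)
L = 35.0 um = 3.5e-05 m, t = 277 nm = 2.77e-07 m
rho = 2 * 25 / (3.5e-05 * 2.77e-07)
rho = 5.157e+12 1/m^2


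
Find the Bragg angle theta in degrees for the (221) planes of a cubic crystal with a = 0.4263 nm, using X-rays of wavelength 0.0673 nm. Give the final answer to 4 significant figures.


d = a / sqrt(h^2+k^2+l^2)
d = 0.4263 / sqrt(9) = 0.1421 nm
lambda = 2*d*sin(theta)  =>  sin(theta) = lambda / (2*d)
sin(theta) = 0.0673 / (2 * 0.1421) = 0.236805
theta = 13.7 deg


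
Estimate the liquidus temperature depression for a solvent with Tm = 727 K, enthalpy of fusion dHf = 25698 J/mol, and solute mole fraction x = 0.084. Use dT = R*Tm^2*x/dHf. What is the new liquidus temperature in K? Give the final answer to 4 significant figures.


dT = R*Tm^2*x / dHf
dT = 8.314 * 727^2 * 0.084 / 25698
dT = 14.3635 K
T_new = 727 - 14.3635 = 712.6 K


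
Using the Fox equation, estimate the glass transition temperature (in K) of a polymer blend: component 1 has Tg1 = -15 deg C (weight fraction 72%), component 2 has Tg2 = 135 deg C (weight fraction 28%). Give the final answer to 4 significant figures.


1/Tg = w1/Tg1 + w2/Tg2 (in Kelvin)
Tg1 = 258.15 K, Tg2 = 408.15 K
1/Tg = 0.72/258.15 + 0.28/408.15
Tg = 287.8 K


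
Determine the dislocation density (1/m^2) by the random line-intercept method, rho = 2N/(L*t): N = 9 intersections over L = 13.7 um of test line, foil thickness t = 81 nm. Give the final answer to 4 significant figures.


rho = 2N / (L * t)
L = 13.7 um = 1.37e-05 m, t = 81 nm = 8.1e-08 m
rho = 2 * 9 / (1.37e-05 * 8.1e-08)
rho = 1.622e+13 1/m^2


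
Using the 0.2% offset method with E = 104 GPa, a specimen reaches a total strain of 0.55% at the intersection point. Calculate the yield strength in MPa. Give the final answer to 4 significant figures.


Offset strain = 0.002
Elastic strain at yield = total_strain - offset = 5.5e-03 - 0.002 = 3.5e-03
sigma_y = E * elastic_strain = 104000 * 3.5e-03
sigma_y = 364 MPa


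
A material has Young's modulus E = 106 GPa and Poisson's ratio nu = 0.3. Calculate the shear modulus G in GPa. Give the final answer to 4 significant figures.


G = E / (2*(1+nu))
G = 106 / (2*(1+0.3))
G = 40.77 GPa


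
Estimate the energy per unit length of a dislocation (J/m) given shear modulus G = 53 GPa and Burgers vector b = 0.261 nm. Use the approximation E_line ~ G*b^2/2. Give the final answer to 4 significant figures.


E = G*b^2/2
b = 0.261 nm = 2.61e-10 m
G = 53 GPa = 5.3e+10 Pa
E = 0.5 * 5.3e+10 * (2.61e-10)^2
E = 1.805e-09 J/m


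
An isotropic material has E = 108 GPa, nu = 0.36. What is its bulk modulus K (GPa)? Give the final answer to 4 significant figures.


K = E / (3*(1-2*nu))
K = 108 / (3*(1-2*0.36))
K = 128.6 GPa


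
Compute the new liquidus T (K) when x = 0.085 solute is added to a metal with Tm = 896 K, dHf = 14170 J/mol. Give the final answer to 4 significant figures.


dT = R*Tm^2*x / dHf
dT = 8.314 * 896^2 * 0.085 / 14170
dT = 40.0383 K
T_new = 896 - 40.0383 = 856 K


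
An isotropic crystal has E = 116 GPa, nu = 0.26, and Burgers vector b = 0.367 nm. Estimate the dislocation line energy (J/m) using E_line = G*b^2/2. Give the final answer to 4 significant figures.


Step 1: G = E / (2*(1+nu))
G = 116 / (2*(1+0.26)) = 46.0317 GPa = 4.60317e+10 Pa
Step 2: E_line = G*b^2/2
b = 0.367 nm = 3.67e-10 m
E_line = 0.5 * 4.60317e+10 * (3.67e-10)^2 = 3.1e-09 J/m


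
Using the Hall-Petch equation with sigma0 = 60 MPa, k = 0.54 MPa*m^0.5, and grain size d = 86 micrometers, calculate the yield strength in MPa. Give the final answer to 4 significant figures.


sigma_y = sigma0 + k / sqrt(d)
d = 86 um = 8.6e-05 m
sigma_y = 60 + 0.54 / sqrt(8.6e-05)
sigma_y = 118.2 MPa


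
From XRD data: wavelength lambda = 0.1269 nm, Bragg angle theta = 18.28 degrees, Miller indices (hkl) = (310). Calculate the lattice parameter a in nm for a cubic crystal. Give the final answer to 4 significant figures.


d = lambda / (2*sin(theta))
d = 0.1269 / (2*sin(18.28 deg))
d = 0.202288 nm
a = d * sqrt(h^2+k^2+l^2) = 0.202288 * sqrt(10)
a = 0.6397 nm


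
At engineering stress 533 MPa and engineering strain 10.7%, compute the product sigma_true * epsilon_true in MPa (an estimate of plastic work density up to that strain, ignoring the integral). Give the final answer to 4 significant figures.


sigma_true = sigma_eng * (1 + epsilon_eng)
sigma_true = 533 * (1 + 0.107) = 590.031 MPa
epsilon_true = ln(1 + epsilon_eng)
epsilon_true = ln(1 + 0.107) = 0.101654
sigma_true * epsilon_true = 590.031 * 0.101654 = 59.98 MPa


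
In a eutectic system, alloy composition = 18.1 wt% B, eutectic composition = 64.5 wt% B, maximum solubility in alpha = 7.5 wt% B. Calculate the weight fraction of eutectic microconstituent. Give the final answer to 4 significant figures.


f_primary = (C_e - C0) / (C_e - C_alpha_max)
f_primary = (64.5 - 18.1) / (64.5 - 7.5)
f_primary = 0.814035
f_eutectic = 1 - 0.814035 = 0.186


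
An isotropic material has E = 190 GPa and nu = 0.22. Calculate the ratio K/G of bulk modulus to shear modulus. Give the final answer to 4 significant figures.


G = E / (2*(1+nu))
G = 190 / (2*(1+0.22)) = 77.8689 GPa
K = E / (3*(1-2*nu))
K = 190 / (3*(1-2*0.22)) = 113.095 GPa
K/G = 113.095 / 77.8689 = 1.452


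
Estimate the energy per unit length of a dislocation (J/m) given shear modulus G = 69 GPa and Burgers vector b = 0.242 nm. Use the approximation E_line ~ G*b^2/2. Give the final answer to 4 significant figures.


E = G*b^2/2
b = 0.242 nm = 2.42e-10 m
G = 69 GPa = 6.9e+10 Pa
E = 0.5 * 6.9e+10 * (2.42e-10)^2
E = 2.02e-09 J/m


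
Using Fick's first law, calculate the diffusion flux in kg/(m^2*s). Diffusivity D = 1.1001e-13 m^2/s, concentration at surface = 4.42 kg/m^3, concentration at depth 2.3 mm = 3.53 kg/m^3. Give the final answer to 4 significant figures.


J = -D * (dC/dx) = D * (C1 - C2) / dx
J = 1.1001e-13 * (4.42 - 3.53) / 2.3e-03
J = 4.257e-11 kg/(m^2*s)


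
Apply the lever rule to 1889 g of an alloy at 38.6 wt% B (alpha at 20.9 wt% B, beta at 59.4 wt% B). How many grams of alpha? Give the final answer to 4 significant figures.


f_alpha = (C_beta - C0) / (C_beta - C_alpha)
f_alpha = (59.4 - 38.6) / (59.4 - 20.9) = 0.54026
m_alpha = f_alpha * m_total = 0.54026 * 1889 = 1021 g


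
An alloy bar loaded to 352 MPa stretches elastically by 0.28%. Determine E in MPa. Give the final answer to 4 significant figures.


E = sigma / epsilon
epsilon = 0.28% = 2.8e-03
E = 352 / 2.8e-03
E = 125700 MPa


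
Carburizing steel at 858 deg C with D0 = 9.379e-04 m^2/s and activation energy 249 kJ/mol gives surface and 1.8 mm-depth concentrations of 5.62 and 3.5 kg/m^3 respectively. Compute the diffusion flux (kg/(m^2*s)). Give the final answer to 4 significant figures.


Step 1: D = D0 * exp(-Qd/(R*T))
T = 858 + 273.15 = 1131.15 K
D = 9.379e-04 * exp(-249e3 / (8.314 * 1131.15)) = 2.97394e-15 m^2/s
Step 2: J = D * (C1 - C2) / dx
J = 2.97394e-15 * (5.62 - 3.5) / 1.8e-03
J = 3.503e-12 kg/(m^2*s)


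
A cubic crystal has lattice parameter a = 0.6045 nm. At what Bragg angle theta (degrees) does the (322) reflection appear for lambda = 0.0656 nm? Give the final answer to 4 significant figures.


d = a / sqrt(h^2+k^2+l^2)
d = 0.6045 / sqrt(17) = 0.146613 nm
lambda = 2*d*sin(theta)  =>  sin(theta) = lambda / (2*d)
sin(theta) = 0.0656 / (2 * 0.146613) = 0.223719
theta = 12.93 deg


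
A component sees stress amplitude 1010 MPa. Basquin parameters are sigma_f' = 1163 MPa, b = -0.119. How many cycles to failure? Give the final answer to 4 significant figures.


sigma_a = sigma_f' * (2*Nf)^b
2*Nf = (sigma_a / sigma_f')^(1/b)
2*Nf = (1010 / 1163)^(1/-0.119)
2*Nf = 3.27172
Nf = 1.636 cycles


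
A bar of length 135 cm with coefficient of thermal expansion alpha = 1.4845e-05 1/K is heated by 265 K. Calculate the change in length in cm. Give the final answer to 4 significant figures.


dL = L0 * alpha * dT
dL = 135 * 1.4845e-05 * 265
dL = 0.5311 cm


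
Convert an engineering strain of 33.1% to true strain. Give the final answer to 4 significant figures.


epsilon_true = ln(1 + epsilon_eng)
epsilon_true = ln(1 + 0.331)
epsilon_true = 0.2859


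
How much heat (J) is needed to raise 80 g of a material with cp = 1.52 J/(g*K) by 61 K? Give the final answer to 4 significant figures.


Q = m * cp * dT
Q = 80 * 1.52 * 61
Q = 7418 J


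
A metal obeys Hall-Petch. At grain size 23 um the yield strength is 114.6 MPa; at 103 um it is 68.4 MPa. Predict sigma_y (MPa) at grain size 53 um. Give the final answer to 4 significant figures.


sigma_y = sigma0 + k / sqrt(d)
1/sqrt(d1) = 1/sqrt(2.3e-05) = 208.514;  1/sqrt(d2) = 98.5329
k = (sigma1 - sigma2) / (1/sqrt(d1) - 1/sqrt(d2)) = (114.6 - 68.4) / (208.514 - 98.5329) = 0.420071 MPa*m^0.5
sigma0 = sigma1 - k/sqrt(d1) = 114.6 - 0.420071*208.514 = 27.0092 MPa
sigma_y(d3) = 27.0092 + 0.420071 / sqrt(5.3e-05) = 84.71 MPa


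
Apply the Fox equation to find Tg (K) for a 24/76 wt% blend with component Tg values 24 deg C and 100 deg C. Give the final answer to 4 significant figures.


1/Tg = w1/Tg1 + w2/Tg2 (in Kelvin)
Tg1 = 297.15 K, Tg2 = 373.15 K
1/Tg = 0.24/297.15 + 0.76/373.15
Tg = 351.6 K


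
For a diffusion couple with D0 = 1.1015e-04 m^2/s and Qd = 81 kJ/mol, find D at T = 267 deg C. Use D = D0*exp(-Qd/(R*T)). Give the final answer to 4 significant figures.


D = D0 * exp(-Qd / (R*T))
T = 540.15 K
D = 1.1015e-04 * exp(-81e3 / (8.314 * 540.15))
D = 1.617e-12 m^2/s


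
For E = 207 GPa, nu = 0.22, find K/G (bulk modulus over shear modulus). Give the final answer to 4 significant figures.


G = E / (2*(1+nu))
G = 207 / (2*(1+0.22)) = 84.8361 GPa
K = E / (3*(1-2*nu))
K = 207 / (3*(1-2*0.22)) = 123.214 GPa
K/G = 123.214 / 84.8361 = 1.452


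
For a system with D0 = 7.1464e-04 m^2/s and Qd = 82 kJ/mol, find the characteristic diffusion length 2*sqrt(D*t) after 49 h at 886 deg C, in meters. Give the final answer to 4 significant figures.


Step 1: D = D0 * exp(-Qd/(R*T))
T = 1159.15 K
D = 7.1464e-04 * exp(-82e3 / (8.314 * 1159.15)) = 1.44144e-07 m^2/s
Step 2: L = 2*sqrt(D*t)
t = 49 h = 176400 s
L = 2*sqrt(1.44144e-07 * 176400) = 0.3189 m


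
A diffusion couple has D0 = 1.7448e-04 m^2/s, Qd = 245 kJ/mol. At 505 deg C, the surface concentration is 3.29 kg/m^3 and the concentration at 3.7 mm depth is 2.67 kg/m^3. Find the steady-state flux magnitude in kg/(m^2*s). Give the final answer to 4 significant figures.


Step 1: D = D0 * exp(-Qd/(R*T))
T = 505 + 273.15 = 778.15 K
D = 1.7448e-04 * exp(-245e3 / (8.314 * 778.15)) = 6.23894e-21 m^2/s
Step 2: J = D * (C1 - C2) / dx
J = 6.23894e-21 * (3.29 - 2.67) / 3.7e-03
J = 1.045e-18 kg/(m^2*s)


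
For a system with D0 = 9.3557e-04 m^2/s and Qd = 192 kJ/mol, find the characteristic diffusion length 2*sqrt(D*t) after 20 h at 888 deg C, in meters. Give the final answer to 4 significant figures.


Step 1: D = D0 * exp(-Qd/(R*T))
T = 1161.15 K
D = 9.3557e-04 * exp(-192e3 / (8.314 * 1161.15)) = 2.15573e-12 m^2/s
Step 2: L = 2*sqrt(D*t)
t = 20 h = 72000 s
L = 2*sqrt(2.15573e-12 * 72000) = 7.879e-04 m


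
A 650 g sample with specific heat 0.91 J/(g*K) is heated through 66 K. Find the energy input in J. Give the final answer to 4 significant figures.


Q = m * cp * dT
Q = 650 * 0.91 * 66
Q = 39040 J


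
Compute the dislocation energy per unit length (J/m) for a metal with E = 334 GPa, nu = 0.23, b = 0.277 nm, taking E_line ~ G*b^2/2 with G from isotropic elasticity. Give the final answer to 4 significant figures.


Step 1: G = E / (2*(1+nu))
G = 334 / (2*(1+0.23)) = 135.772 GPa = 1.35772e+11 Pa
Step 2: E_line = G*b^2/2
b = 0.277 nm = 2.77e-10 m
E_line = 0.5 * 1.35772e+11 * (2.77e-10)^2 = 5.209e-09 J/m


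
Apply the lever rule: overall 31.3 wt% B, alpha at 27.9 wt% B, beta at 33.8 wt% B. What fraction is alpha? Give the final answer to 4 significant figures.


f_alpha = (C_beta - C0) / (C_beta - C_alpha)
f_alpha = (33.8 - 31.3) / (33.8 - 27.9)
f_alpha = 0.4237


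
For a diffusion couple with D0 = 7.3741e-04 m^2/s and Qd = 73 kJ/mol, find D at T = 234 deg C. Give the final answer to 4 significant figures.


D = D0 * exp(-Qd / (R*T))
T = 507.15 K
D = 7.3741e-04 * exp(-73e3 / (8.314 * 507.15))
D = 2.232e-11 m^2/s


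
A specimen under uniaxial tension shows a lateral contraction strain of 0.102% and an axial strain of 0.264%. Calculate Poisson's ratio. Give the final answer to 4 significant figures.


nu = -epsilon_lat / epsilon_axial
Lateral strain is contraction (negative), so using magnitudes:
nu = 0.102 / 0.264
nu = 0.3864


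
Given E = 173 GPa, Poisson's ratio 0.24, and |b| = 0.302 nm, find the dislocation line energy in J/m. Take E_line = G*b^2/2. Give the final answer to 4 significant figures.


Step 1: G = E / (2*(1+nu))
G = 173 / (2*(1+0.24)) = 69.7581 GPa = 6.97581e+10 Pa
Step 2: E_line = G*b^2/2
b = 0.302 nm = 3.02e-10 m
E_line = 0.5 * 6.97581e+10 * (3.02e-10)^2 = 3.181e-09 J/m


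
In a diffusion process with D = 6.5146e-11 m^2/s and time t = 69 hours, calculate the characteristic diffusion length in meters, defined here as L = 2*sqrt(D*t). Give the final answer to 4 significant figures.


t = 69 hr = 248400 s
Diffusion length = 2*sqrt(D*t)
= 2*sqrt(6.5146e-11 * 248400)
= 8.045e-03 m


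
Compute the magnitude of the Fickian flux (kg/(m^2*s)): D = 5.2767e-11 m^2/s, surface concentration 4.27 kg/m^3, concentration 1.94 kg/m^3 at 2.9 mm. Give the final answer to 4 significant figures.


J = -D * (dC/dx) = D * (C1 - C2) / dx
J = 5.2767e-11 * (4.27 - 1.94) / 2.9e-03
J = 4.24e-08 kg/(m^2*s)


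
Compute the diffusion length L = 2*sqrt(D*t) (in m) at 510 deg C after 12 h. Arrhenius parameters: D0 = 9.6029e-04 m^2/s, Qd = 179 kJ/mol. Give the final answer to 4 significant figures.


Step 1: D = D0 * exp(-Qd/(R*T))
T = 783.15 K
D = 9.6029e-04 * exp(-179e3 / (8.314 * 783.15)) = 1.10409e-15 m^2/s
Step 2: L = 2*sqrt(D*t)
t = 12 h = 43200 s
L = 2*sqrt(1.10409e-15 * 43200) = 1.381e-05 m


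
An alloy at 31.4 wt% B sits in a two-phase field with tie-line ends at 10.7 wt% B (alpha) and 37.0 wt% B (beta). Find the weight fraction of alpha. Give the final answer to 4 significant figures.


f_alpha = (C_beta - C0) / (C_beta - C_alpha)
f_alpha = (37.0 - 31.4) / (37.0 - 10.7)
f_alpha = 0.2129


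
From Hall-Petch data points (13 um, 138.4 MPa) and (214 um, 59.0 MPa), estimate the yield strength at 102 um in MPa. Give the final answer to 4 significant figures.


sigma_y = sigma0 + k / sqrt(d)
1/sqrt(d1) = 1/sqrt(1.3e-05) = 277.35;  1/sqrt(d2) = 68.3586
k = (sigma1 - sigma2) / (1/sqrt(d1) - 1/sqrt(d2)) = (138.4 - 59.0) / (277.35 - 68.3586) = 0.37992 MPa*m^0.5
sigma0 = sigma1 - k/sqrt(d1) = 138.4 - 0.37992*277.35 = 33.0292 MPa
sigma_y(d3) = 33.0292 + 0.37992 / sqrt(1.02e-04) = 70.65 MPa


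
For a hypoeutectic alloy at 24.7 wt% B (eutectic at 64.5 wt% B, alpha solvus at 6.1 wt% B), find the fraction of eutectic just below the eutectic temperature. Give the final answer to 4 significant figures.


f_primary = (C_e - C0) / (C_e - C_alpha_max)
f_primary = (64.5 - 24.7) / (64.5 - 6.1)
f_primary = 0.681507
f_eutectic = 1 - 0.681507 = 0.3185


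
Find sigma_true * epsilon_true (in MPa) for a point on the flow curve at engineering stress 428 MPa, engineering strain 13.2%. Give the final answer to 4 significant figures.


sigma_true = sigma_eng * (1 + epsilon_eng)
sigma_true = 428 * (1 + 0.132) = 484.496 MPa
epsilon_true = ln(1 + epsilon_eng)
epsilon_true = ln(1 + 0.132) = 0.123986
sigma_true * epsilon_true = 484.496 * 0.123986 = 60.07 MPa


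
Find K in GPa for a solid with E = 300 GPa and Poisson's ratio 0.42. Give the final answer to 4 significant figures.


K = E / (3*(1-2*nu))
K = 300 / (3*(1-2*0.42))
K = 625 GPa


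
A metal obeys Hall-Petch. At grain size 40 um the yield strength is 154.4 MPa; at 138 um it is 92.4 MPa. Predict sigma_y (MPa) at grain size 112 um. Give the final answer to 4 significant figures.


sigma_y = sigma0 + k / sqrt(d)
1/sqrt(d1) = 1/sqrt(4e-05) = 158.114;  1/sqrt(d2) = 85.1257
k = (sigma1 - sigma2) / (1/sqrt(d1) - 1/sqrt(d2)) = (154.4 - 92.4) / (158.114 - 85.1257) = 0.849452 MPa*m^0.5
sigma0 = sigma1 - k/sqrt(d1) = 154.4 - 0.849452*158.114 = 20.0898 MPa
sigma_y(d3) = 20.0898 + 0.849452 / sqrt(1.12e-04) = 100.4 MPa


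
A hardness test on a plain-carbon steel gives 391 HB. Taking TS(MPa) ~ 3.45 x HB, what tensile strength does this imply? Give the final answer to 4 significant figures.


TS (MPa) = 3.45 * HB
TS = 3.45 * 391
TS = 1349 MPa


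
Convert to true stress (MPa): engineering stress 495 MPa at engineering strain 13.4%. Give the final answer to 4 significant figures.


sigma_true = sigma_eng * (1 + epsilon_eng)
sigma_true = 495 * (1 + 0.134)
sigma_true = 561.3 MPa


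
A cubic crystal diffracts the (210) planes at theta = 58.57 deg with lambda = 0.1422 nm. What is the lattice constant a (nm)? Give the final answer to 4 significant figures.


d = lambda / (2*sin(theta))
d = 0.1422 / (2*sin(58.57 deg))
d = 0.0833257 nm
a = d * sqrt(h^2+k^2+l^2) = 0.0833257 * sqrt(5)
a = 0.1863 nm


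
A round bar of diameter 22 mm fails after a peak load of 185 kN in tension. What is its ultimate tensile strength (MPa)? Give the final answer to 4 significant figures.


A0 = pi*(d/2)^2 = pi*(22/2)^2 = 380.133 mm^2
UTS = F_max / A0 = 185*1000 / 380.133
UTS = 486.7 MPa


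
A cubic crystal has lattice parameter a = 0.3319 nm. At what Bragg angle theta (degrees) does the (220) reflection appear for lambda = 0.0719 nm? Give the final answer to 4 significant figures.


d = a / sqrt(h^2+k^2+l^2)
d = 0.3319 / sqrt(8) = 0.117344 nm
lambda = 2*d*sin(theta)  =>  sin(theta) = lambda / (2*d)
sin(theta) = 0.0719 / (2 * 0.117344) = 0.306363
theta = 17.84 deg


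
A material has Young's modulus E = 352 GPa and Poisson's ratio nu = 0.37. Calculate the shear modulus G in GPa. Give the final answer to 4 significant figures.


G = E / (2*(1+nu))
G = 352 / (2*(1+0.37))
G = 128.5 GPa


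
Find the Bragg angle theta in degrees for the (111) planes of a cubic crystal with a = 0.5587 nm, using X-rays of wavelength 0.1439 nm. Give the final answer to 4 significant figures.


d = a / sqrt(h^2+k^2+l^2)
d = 0.5587 / sqrt(3) = 0.322566 nm
lambda = 2*d*sin(theta)  =>  sin(theta) = lambda / (2*d)
sin(theta) = 0.1439 / (2 * 0.322566) = 0.223055
theta = 12.89 deg


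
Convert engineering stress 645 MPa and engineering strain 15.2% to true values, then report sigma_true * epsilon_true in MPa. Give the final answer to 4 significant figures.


sigma_true = sigma_eng * (1 + epsilon_eng)
sigma_true = 645 * (1 + 0.152) = 743.04 MPa
epsilon_true = ln(1 + epsilon_eng)
epsilon_true = ln(1 + 0.152) = 0.1415
sigma_true * epsilon_true = 743.04 * 0.1415 = 105.1 MPa


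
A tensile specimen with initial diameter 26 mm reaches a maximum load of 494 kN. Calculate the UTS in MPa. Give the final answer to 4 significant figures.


A0 = pi*(d/2)^2 = pi*(26/2)^2 = 530.929 mm^2
UTS = F_max / A0 = 494*1000 / 530.929
UTS = 930.4 MPa


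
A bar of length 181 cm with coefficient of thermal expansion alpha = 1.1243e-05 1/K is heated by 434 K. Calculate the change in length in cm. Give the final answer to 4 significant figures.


dL = L0 * alpha * dT
dL = 181 * 1.1243e-05 * 434
dL = 0.8832 cm


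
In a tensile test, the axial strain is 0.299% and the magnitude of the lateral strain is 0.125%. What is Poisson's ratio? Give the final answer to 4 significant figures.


nu = -epsilon_lat / epsilon_axial
Lateral strain is contraction (negative), so using magnitudes:
nu = 0.125 / 0.299
nu = 0.4181


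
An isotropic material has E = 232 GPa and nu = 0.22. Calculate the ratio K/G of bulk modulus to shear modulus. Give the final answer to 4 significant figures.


G = E / (2*(1+nu))
G = 232 / (2*(1+0.22)) = 95.082 GPa
K = E / (3*(1-2*nu))
K = 232 / (3*(1-2*0.22)) = 138.095 GPa
K/G = 138.095 / 95.082 = 1.452


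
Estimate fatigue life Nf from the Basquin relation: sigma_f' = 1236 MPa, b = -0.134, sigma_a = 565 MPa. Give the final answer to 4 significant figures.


sigma_a = sigma_f' * (2*Nf)^b
2*Nf = (sigma_a / sigma_f')^(1/b)
2*Nf = (565 / 1236)^(1/-0.134)
2*Nf = 344.421
Nf = 172.2 cycles


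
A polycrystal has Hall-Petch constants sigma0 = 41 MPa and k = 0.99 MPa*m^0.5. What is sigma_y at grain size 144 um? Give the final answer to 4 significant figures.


sigma_y = sigma0 + k / sqrt(d)
d = 144 um = 1.44e-04 m
sigma_y = 41 + 0.99 / sqrt(1.44e-04)
sigma_y = 123.5 MPa


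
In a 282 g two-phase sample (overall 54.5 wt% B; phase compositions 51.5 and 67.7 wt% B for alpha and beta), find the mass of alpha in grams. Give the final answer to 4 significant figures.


f_alpha = (C_beta - C0) / (C_beta - C_alpha)
f_alpha = (67.7 - 54.5) / (67.7 - 51.5) = 0.814815
m_alpha = f_alpha * m_total = 0.814815 * 282 = 229.8 g


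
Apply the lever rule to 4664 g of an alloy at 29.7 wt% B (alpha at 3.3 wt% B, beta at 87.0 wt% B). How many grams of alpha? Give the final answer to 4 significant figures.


f_alpha = (C_beta - C0) / (C_beta - C_alpha)
f_alpha = (87.0 - 29.7) / (87.0 - 3.3) = 0.684588
m_alpha = f_alpha * m_total = 0.684588 * 4664 = 3193 g


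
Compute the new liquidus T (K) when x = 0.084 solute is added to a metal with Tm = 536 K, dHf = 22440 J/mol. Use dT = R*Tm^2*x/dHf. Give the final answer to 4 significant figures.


dT = R*Tm^2*x / dHf
dT = 8.314 * 536^2 * 0.084 / 22440
dT = 8.9412 K
T_new = 536 - 8.9412 = 527.1 K


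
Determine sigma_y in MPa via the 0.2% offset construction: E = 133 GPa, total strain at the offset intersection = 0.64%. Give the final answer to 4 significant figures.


Offset strain = 0.002
Elastic strain at yield = total_strain - offset = 6.4e-03 - 0.002 = 4.4e-03
sigma_y = E * elastic_strain = 133000 * 4.4e-03
sigma_y = 585.2 MPa


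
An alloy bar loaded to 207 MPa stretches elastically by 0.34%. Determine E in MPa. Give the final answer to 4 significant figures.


E = sigma / epsilon
epsilon = 0.34% = 3.4e-03
E = 207 / 3.4e-03
E = 60880 MPa


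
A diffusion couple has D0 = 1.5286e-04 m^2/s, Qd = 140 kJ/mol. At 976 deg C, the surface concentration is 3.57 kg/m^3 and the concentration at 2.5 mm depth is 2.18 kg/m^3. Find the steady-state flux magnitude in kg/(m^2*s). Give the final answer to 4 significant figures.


Step 1: D = D0 * exp(-Qd/(R*T))
T = 976 + 273.15 = 1249.15 K
D = 1.5286e-04 * exp(-140e3 / (8.314 * 1249.15)) = 2.13709e-10 m^2/s
Step 2: J = D * (C1 - C2) / dx
J = 2.13709e-10 * (3.57 - 2.18) / 2.5e-03
J = 1.188e-07 kg/(m^2*s)


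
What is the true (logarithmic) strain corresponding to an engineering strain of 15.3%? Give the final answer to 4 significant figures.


epsilon_true = ln(1 + epsilon_eng)
epsilon_true = ln(1 + 0.153)
epsilon_true = 0.1424


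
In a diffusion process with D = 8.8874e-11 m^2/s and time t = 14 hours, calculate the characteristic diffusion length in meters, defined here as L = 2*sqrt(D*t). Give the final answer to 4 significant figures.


t = 14 hr = 50400 s
Diffusion length = 2*sqrt(D*t)
= 2*sqrt(8.8874e-11 * 50400)
= 4.233e-03 m


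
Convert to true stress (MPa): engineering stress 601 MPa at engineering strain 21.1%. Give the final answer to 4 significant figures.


sigma_true = sigma_eng * (1 + epsilon_eng)
sigma_true = 601 * (1 + 0.211)
sigma_true = 727.8 MPa


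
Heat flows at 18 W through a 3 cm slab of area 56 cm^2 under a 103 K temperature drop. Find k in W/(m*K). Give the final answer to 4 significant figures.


k = Q*L / (A*dT)
L = 0.03 m, A = 5.6e-03 m^2
k = 18 * 0.03 / (5.6e-03 * 103)
k = 0.9362 W/(m*K)


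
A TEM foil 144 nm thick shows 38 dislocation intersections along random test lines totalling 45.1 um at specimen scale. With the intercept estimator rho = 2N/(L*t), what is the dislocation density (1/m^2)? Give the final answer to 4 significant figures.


rho = 2N / (L * t)
L = 45.1 um = 4.51e-05 m, t = 144 nm = 1.44e-07 m
rho = 2 * 38 / (4.51e-05 * 1.44e-07)
rho = 1.17e+13 1/m^2


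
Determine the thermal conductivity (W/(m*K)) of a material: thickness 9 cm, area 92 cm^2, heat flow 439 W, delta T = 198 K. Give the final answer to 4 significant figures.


k = Q*L / (A*dT)
L = 0.09 m, A = 9.2e-03 m^2
k = 439 * 0.09 / (9.2e-03 * 198)
k = 21.69 W/(m*K)


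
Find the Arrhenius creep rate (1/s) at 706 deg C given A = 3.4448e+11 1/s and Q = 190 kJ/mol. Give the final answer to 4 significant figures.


rate = A * exp(-Q / (R*T))
T = 706 + 273.15 = 979.15 K
rate = 3.4448e+11 * exp(-190e3 / (8.314 * 979.15))
rate = 25.17 1/s


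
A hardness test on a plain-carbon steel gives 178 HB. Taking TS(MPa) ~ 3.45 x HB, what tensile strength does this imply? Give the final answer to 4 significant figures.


TS (MPa) = 3.45 * HB
TS = 3.45 * 178
TS = 614.1 MPa


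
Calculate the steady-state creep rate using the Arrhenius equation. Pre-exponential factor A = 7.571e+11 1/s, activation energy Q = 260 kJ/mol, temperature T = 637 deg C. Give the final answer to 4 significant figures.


rate = A * exp(-Q / (R*T))
T = 637 + 273.15 = 910.15 K
rate = 7.571e+11 * exp(-260e3 / (8.314 * 910.15))
rate = 9.055e-04 1/s


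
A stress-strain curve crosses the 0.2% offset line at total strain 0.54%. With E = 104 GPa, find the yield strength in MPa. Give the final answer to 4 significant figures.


Offset strain = 0.002
Elastic strain at yield = total_strain - offset = 5.4e-03 - 0.002 = 3.4e-03
sigma_y = E * elastic_strain = 104000 * 3.4e-03
sigma_y = 353.6 MPa


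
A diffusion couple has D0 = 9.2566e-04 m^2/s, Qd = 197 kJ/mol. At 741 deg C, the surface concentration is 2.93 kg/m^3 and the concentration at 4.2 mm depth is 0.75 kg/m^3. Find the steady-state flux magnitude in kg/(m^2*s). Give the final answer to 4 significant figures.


Step 1: D = D0 * exp(-Qd/(R*T))
T = 741 + 273.15 = 1014.15 K
D = 9.2566e-04 * exp(-197e3 / (8.314 * 1014.15)) = 6.59836e-14 m^2/s
Step 2: J = D * (C1 - C2) / dx
J = 6.59836e-14 * (2.93 - 0.75) / 4.2e-03
J = 3.425e-11 kg/(m^2*s)


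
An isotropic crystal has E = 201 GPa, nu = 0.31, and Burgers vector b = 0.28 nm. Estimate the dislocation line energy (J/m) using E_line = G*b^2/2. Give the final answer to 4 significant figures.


Step 1: G = E / (2*(1+nu))
G = 201 / (2*(1+0.31)) = 76.7176 GPa = 7.67176e+10 Pa
Step 2: E_line = G*b^2/2
b = 0.28 nm = 2.8e-10 m
E_line = 0.5 * 7.67176e+10 * (2.8e-10)^2 = 3.007e-09 J/m


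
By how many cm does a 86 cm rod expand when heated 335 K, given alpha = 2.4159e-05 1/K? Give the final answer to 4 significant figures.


dL = L0 * alpha * dT
dL = 86 * 2.4159e-05 * 335
dL = 0.696 cm


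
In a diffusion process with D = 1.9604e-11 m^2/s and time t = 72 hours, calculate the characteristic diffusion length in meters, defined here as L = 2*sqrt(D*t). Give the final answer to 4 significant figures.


t = 72 hr = 259200 s
Diffusion length = 2*sqrt(D*t)
= 2*sqrt(1.9604e-11 * 259200)
= 4.508e-03 m


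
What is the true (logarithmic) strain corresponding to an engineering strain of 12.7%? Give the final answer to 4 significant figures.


epsilon_true = ln(1 + epsilon_eng)
epsilon_true = ln(1 + 0.127)
epsilon_true = 0.1196


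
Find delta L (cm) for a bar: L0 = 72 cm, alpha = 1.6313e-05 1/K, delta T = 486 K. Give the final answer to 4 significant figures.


dL = L0 * alpha * dT
dL = 72 * 1.6313e-05 * 486
dL = 0.5708 cm


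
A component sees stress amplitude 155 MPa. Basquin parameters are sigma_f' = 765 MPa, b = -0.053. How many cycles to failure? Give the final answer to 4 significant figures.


sigma_a = sigma_f' * (2*Nf)^b
2*Nf = (sigma_a / sigma_f')^(1/b)
2*Nf = (155 / 765)^(1/-0.053)
2*Nf = 1.20696e+13
Nf = 6.035e+12 cycles


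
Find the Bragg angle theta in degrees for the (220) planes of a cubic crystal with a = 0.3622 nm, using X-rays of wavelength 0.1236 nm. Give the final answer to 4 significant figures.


d = a / sqrt(h^2+k^2+l^2)
d = 0.3622 / sqrt(8) = 0.128057 nm
lambda = 2*d*sin(theta)  =>  sin(theta) = lambda / (2*d)
sin(theta) = 0.1236 / (2 * 0.128057) = 0.482597
theta = 28.86 deg


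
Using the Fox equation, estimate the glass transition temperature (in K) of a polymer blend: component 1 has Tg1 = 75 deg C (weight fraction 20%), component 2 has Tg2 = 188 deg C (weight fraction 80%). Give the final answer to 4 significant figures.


1/Tg = w1/Tg1 + w2/Tg2 (in Kelvin)
Tg1 = 348.15 K, Tg2 = 461.15 K
1/Tg = 0.2/348.15 + 0.8/461.15
Tg = 433 K


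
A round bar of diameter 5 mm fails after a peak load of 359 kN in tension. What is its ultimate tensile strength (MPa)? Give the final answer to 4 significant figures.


A0 = pi*(d/2)^2 = pi*(5/2)^2 = 19.635 mm^2
UTS = F_max / A0 = 359*1000 / 19.635
UTS = 18280 MPa


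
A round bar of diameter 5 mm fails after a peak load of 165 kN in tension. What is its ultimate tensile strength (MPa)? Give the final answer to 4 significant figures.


A0 = pi*(d/2)^2 = pi*(5/2)^2 = 19.635 mm^2
UTS = F_max / A0 = 165*1000 / 19.635
UTS = 8403 MPa


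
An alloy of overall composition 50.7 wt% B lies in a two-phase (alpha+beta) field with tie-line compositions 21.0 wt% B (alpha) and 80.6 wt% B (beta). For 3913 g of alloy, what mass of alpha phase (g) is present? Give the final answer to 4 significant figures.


f_alpha = (C_beta - C0) / (C_beta - C_alpha)
f_alpha = (80.6 - 50.7) / (80.6 - 21.0) = 0.501678
m_alpha = f_alpha * m_total = 0.501678 * 3913 = 1963 g


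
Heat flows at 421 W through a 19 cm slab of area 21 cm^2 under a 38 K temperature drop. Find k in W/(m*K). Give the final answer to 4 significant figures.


k = Q*L / (A*dT)
L = 0.19 m, A = 2.1e-03 m^2
k = 421 * 0.19 / (2.1e-03 * 38)
k = 1002 W/(m*K)


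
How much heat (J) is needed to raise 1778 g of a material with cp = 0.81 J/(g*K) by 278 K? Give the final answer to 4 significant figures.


Q = m * cp * dT
Q = 1778 * 0.81 * 278
Q = 400400 J


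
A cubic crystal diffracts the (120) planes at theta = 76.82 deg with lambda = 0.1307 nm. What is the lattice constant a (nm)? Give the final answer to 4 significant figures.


d = lambda / (2*sin(theta))
d = 0.1307 / (2*sin(76.82 deg))
d = 0.067118 nm
a = d * sqrt(h^2+k^2+l^2) = 0.067118 * sqrt(5)
a = 0.1501 nm


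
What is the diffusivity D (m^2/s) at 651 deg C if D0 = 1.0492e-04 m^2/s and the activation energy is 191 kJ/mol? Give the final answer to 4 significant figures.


D = D0 * exp(-Qd / (R*T))
T = 924.15 K
D = 1.0492e-04 * exp(-191e3 / (8.314 * 924.15))
D = 1.678e-15 m^2/s


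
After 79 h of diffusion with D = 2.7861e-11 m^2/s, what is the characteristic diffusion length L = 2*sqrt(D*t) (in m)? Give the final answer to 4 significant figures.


t = 79 hr = 284400 s
Diffusion length = 2*sqrt(D*t)
= 2*sqrt(2.7861e-11 * 284400)
= 5.63e-03 m


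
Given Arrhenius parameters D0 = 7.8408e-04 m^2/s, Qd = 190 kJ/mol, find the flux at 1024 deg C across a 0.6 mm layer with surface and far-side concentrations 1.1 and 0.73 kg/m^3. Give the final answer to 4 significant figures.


Step 1: D = D0 * exp(-Qd/(R*T))
T = 1024 + 273.15 = 1297.15 K
D = 7.8408e-04 * exp(-190e3 / (8.314 * 1297.15)) = 1.74992e-11 m^2/s
Step 2: J = D * (C1 - C2) / dx
J = 1.74992e-11 * (1.1 - 0.73) / 6e-04
J = 1.079e-08 kg/(m^2*s)
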